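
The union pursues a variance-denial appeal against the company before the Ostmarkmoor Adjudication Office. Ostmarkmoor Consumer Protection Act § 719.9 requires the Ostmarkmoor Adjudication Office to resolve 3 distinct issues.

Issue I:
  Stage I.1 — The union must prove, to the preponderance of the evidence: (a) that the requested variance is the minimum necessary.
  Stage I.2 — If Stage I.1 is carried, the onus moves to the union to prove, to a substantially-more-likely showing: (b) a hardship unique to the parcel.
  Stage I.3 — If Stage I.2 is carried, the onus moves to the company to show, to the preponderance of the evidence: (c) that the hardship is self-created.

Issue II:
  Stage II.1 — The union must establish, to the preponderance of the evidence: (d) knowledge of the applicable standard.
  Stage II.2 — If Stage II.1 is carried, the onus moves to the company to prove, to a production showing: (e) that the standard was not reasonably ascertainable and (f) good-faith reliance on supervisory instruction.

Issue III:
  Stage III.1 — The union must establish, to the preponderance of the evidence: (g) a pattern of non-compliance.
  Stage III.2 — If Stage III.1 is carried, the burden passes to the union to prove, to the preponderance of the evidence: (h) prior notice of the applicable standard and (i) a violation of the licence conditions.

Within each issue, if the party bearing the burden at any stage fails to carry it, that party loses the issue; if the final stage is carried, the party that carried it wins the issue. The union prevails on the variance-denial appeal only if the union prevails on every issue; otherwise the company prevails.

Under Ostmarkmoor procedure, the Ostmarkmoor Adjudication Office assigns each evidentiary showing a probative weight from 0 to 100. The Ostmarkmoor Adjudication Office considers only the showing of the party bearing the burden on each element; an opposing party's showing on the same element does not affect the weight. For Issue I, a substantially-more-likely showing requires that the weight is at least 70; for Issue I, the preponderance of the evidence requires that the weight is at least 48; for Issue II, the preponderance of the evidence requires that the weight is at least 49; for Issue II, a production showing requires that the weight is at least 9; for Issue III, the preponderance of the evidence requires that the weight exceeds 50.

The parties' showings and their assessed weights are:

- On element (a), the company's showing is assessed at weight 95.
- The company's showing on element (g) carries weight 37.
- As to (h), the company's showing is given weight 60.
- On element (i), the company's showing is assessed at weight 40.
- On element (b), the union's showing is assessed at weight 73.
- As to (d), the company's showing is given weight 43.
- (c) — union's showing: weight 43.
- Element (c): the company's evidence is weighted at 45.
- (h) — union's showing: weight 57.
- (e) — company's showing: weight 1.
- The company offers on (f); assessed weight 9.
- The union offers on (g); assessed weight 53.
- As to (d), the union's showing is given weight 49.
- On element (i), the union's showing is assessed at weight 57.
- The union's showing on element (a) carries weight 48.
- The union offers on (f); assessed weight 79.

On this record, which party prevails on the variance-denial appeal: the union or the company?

— Issue I —
At Stage I.1 the union must meet the preponderance of the evidence (weight is at least 48): on (a) the weight is 48 (the company's 95 is given no effect), ≥ 48, so (a) meets the standard.
  Stage I.1 is satisfied; the union continues to bear the burden.
At Stage I.2 the union must meet a substantially-more-likely showing (weight is at least 70): on (b) the weight is 73, ≥ 70, so (b) meets the standard.
  The union carries Stage I.2; the company now bears the burden.
At Stage I.3 the company must meet the preponderance of the evidence (weight is at least 48): on (c) the weight is 45 (the union's 43 is given no effect), which does not reach 48, so (c) does not meet the standard.
  Not every element is met, so the company fails to carry Stage I.3.
The union prevails on this issue.
— Issue II —
At Stage II.1 the union must meet the preponderance of the evidence (weight is at least 49): on (d) the weight is 49 (the company's 43 is given no effect), ≥ 49, so (d) meets the standard.
  All elements met. The burden passes to the company.
At Stage II.2 the company must meet a production showing (weight is at least 9): on (e) the weight is 1, < 9, so (e) does not meet the standard; on (f) the weight is 9 (the union's 79 is given no effect), which does reach 9, so (f) meets the standard.
  Not every element is met, so the company fails to carry Stage II.2.
The analysis ends at Stage II.2; the union prevails on this issue.
— Issue III —
Stage III.1 — burden on union; standard: the preponderance of the evidence (weight exceeds 50).
    (g): 53 (company's 37 disregarded) > 50 [met]
  Stage III.1 carried; the burden remains with the union.
Stage III.2 — burden on union; standard: the preponderance of the evidence (weight exceeds 50).
    (h): 57 (company's 60 disregarded) > 50 [met]
    (i): 57 (company's 40 disregarded) > 50 [met]
  The union carries the last stage.
With every stage satisfied, the union prevails on this issue.
Per-issue: Issue I → union; Issue II → union; Issue III → union. The union must prevail on every issue; overall, the union prevails.

union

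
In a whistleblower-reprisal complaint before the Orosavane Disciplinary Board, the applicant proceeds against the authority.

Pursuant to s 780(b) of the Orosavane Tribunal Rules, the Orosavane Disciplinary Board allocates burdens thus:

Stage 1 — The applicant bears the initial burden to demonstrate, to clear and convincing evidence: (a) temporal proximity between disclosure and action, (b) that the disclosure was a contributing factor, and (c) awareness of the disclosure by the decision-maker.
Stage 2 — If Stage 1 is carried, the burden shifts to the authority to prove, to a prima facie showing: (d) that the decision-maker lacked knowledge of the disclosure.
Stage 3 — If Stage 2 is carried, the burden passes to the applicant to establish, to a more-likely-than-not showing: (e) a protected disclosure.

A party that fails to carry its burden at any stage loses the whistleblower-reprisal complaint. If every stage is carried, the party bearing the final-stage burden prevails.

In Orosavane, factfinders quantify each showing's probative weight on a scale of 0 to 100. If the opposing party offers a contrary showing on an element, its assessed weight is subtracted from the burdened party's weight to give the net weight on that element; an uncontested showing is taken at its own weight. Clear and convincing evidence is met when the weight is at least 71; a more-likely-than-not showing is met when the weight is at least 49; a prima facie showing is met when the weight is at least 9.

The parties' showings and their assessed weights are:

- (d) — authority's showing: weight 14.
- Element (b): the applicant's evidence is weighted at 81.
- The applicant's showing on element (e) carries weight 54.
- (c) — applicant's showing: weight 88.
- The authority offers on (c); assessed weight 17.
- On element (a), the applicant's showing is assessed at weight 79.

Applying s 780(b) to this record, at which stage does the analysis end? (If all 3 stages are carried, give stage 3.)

At Stage 1 the applicant must meet clear and convincing evidence (weight is at least 71): on (a) the weight is 79, which does reach 71, so (a) meets the standard; on (b) the weight is 81, which does reach 71, so (b) meets the standard; on (c) the weight is 88 less the opposing 17 gives net 71, which does reach 71, so (c) meets the standard.
  The applicant carries Stage 1; the authority now bears the burden.
At Stage 2 the authority must meet a prima facie showing (weight is at least 9): on (d) the weight is 14, which does reach 9, so (d) meets the standard.
  All elements met. The burden passes to the applicant.
At Stage 3 the applicant must meet a more-likely-than-not showing (weight is at least 49): on (e) the weight is 54, ≥ 49, so (e) meets the standard.
  All elements met at the final stage.
All stages carried — the applicant prevails.

stage 3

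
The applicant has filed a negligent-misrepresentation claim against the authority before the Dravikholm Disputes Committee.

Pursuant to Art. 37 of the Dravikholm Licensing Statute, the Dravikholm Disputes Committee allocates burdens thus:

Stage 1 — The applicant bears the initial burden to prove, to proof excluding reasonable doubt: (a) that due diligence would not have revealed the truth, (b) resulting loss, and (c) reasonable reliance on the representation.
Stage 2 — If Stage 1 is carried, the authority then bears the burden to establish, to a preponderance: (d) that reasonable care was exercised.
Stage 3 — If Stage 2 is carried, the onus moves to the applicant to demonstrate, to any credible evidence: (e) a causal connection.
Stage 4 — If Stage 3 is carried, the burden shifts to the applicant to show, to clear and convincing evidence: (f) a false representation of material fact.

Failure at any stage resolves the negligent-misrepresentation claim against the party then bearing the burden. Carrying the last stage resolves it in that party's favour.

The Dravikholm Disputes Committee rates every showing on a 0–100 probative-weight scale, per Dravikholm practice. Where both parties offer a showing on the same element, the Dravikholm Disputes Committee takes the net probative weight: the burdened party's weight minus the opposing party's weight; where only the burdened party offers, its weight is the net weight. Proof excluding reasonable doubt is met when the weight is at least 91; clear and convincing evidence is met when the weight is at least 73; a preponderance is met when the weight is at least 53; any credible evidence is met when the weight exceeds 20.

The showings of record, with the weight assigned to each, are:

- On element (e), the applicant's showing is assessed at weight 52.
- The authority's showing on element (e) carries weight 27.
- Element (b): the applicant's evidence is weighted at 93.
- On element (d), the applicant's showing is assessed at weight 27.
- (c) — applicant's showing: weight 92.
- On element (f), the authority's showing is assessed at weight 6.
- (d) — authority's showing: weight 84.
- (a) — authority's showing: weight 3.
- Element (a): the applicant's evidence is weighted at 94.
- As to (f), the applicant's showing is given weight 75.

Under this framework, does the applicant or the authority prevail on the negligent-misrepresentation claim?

At Stage 1 the applicant must meet proof excluding reasonable doubt (weight is at least 91): on (a) the weight is 94 less the opposing 3 gives net 91, which does reach 91, so (a) meets the standard; on (b) the weight is 93, which does reach 91, so (b) meets the standard; on (c) the weight is 92, ≥ 91, so (c) meets the standard.
  Stage 1 is satisfied; the onus moves to the authority.
At Stage 2 the authority must meet a preponderance (weight is at least 53): on (d) the weight is 84 less the opposing 27 gives net 57, which does reach 53, so (d) meets the standard.
  The authority carries Stage 2; the applicant now bears the burden.
At Stage 3 the applicant must meet any credible evidence (weight exceeds 20): on (e) the weight is 52 less the opposing 27 gives net 25, which does exceed 20, so (e) meets the standard.
  Stage 3 is satisfied; the applicant continues to bear the burden.
At Stage 4 the applicant must meet clear and convincing evidence (weight is at least 73): on (f) the weight is 75 less the opposing 6 gives net 69, which does not reach 73, so (f) does not meet the standard.
  Stage 4 not carried; the applicant fails its burden.
The analysis ends at Stage 4; the authority prevails.

authority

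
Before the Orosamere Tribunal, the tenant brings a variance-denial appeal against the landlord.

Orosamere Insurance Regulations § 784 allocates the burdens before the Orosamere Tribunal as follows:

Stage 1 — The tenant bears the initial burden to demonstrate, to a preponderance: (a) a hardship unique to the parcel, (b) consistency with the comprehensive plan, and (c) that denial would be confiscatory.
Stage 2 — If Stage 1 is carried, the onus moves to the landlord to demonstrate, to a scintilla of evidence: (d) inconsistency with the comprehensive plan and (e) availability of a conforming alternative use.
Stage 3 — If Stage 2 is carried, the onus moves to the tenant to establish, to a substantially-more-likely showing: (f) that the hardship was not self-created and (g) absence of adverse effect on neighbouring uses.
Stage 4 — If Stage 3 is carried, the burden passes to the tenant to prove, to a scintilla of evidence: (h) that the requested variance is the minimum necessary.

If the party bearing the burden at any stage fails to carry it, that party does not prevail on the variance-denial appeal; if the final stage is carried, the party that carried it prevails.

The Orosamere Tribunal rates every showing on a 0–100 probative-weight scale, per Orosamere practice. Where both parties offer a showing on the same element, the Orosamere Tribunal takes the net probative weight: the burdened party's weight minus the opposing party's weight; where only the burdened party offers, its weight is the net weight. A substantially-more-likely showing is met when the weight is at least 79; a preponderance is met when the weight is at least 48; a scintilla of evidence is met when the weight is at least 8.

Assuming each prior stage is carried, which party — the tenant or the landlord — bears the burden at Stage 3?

tenant

Stage 3's rule assigns the burden to the tenant (to a substantially-more-likely showing).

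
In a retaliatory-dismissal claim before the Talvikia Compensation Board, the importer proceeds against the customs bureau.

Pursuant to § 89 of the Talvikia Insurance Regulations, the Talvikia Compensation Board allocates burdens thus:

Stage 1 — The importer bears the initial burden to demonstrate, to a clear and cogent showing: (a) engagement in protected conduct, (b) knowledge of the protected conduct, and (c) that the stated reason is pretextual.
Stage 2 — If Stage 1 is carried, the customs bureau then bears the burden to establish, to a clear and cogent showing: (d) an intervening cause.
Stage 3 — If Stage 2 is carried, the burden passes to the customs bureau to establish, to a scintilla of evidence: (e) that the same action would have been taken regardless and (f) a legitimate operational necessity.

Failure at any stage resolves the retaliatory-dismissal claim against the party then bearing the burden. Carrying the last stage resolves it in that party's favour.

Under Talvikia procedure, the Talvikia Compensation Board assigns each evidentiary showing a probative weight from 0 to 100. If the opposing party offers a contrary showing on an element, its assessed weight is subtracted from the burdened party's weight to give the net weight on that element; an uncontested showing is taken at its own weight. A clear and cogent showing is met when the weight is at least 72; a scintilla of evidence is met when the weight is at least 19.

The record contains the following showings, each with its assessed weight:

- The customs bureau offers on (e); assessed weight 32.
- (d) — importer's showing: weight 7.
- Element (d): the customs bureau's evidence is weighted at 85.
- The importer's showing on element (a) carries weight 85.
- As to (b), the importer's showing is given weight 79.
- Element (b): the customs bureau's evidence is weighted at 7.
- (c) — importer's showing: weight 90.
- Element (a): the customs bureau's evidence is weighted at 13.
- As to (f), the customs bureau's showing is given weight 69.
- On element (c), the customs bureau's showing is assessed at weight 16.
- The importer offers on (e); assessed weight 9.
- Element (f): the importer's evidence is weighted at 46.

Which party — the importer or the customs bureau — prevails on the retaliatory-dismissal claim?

customs bureau

At Stage 1 the importer must meet a clear and cogent showing (weight is at least 72): on (a) the weight is 85 less the opposing 13 gives net 72, ≥ 72, so (a) meets the standard; on (b) the weight is 79 less the opposing 7 gives net 72, which does reach 72, so (b) meets the standard; on (c) the weight is 90 less the opposing 16 gives net 74, ≥ 72, so (c) meets the standard.
  Stage 1 carried; the burden shifts to the customs bureau.
At Stage 2 the customs bureau must meet a clear and cogent showing (weight is at least 72): on (d) the weight is 85 less the opposing 7 gives net 78, ≥ 72, so (d) meets the standard.
  All elements met. The customs bureau retains the burden for Stage 3.
At Stage 3 the customs bureau must meet a scintilla of evidence (weight is at least 19): on (e) the weight is 32 less the opposing 9 gives net 23, which does reach 19, so (e) meets the standard; on (f) the weight is 69 less the opposing 46 gives net 23, ≥ 19, so (f) meets the standard.
  Stage 3 carried; the final stage is satisfied.
Every stage carried; the customs bureau prevails.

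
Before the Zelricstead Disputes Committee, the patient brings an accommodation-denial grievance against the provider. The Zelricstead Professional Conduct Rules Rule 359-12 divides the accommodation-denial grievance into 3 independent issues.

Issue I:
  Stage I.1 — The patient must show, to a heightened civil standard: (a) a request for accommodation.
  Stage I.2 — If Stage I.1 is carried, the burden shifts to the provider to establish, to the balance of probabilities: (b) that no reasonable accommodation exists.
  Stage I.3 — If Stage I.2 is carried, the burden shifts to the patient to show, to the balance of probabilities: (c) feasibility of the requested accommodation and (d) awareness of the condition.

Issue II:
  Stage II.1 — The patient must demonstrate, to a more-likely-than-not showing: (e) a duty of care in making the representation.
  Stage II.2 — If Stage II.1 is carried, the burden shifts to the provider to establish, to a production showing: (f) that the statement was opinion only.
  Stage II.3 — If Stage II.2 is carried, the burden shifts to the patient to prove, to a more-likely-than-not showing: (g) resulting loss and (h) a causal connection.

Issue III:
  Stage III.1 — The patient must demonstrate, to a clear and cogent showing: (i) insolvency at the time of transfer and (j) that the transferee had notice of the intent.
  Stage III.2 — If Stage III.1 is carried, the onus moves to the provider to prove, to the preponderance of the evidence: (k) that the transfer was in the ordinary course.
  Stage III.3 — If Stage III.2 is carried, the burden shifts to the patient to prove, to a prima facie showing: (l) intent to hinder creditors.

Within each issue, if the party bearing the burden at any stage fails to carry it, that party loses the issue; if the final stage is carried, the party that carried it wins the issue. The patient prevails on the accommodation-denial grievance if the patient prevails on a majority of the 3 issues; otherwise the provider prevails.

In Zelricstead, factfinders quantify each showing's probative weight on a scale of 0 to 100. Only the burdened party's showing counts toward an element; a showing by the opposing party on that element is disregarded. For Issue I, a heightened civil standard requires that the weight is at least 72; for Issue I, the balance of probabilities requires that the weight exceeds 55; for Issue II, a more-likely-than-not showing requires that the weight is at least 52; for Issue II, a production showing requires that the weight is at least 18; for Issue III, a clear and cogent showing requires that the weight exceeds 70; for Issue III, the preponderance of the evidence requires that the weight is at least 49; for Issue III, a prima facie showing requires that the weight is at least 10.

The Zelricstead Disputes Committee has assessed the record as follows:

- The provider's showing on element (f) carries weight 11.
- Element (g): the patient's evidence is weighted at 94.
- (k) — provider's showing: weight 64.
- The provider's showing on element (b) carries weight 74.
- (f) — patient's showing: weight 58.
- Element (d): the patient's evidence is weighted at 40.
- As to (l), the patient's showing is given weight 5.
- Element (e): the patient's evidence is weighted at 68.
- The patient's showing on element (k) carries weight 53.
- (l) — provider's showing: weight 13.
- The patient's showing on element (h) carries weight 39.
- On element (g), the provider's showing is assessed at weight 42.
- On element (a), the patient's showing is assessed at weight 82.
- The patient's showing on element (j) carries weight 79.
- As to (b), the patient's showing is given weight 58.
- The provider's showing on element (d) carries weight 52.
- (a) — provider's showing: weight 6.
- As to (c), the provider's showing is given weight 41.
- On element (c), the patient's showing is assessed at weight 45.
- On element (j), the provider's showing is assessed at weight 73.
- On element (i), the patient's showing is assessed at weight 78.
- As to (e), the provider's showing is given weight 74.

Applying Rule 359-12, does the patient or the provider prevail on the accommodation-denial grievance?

— Issue I —
Stage I.1 (patient, a heightened civil standard, weight is at least 72): (a) 82 (provider's 6 disregarded) ≥ 72 — meets.
  The patient carries Stage I.1; the provider now bears the burden.
Stage I.2 (provider, the balance of probabilities, weight exceeds 55): (b) 74 (patient's 58 disregarded) > 55 — meets.
  Stage I.2 carried; the burden shifts to the patient.
Stage I.3 (patient, the balance of probabilities, weight exceeds 55): (c) 45 (provider's 41 disregarded) ≤ 55 — fails; (d) 40 (provider's 52 disregarded) ≤ 55 — fails.
  Not every element is met, so the patient fails to carry Stage I.3.
The provider prevails on this issue.
— Issue II —
Stage II.1 (patient, a more-likely-than-not showing, weight is at least 52): (e) 68 (provider's 74 disregarded) ≥ 52 — meets.
  Stage II.1 carried; the burden shifts to the provider.
Stage II.2 (provider, a production showing, weight is at least 18): (f) 11 (patient's 58 disregarded) < 18 — fails.
  Not every element is met, so the provider fails to carry Stage II.2.
So the patient prevails on this issue.
— Issue III —
At Stage III.1 the patient must meet a clear and cogent showing (weight exceeds 70): on (i) the weight is 78, which does exceed 70, so (i) meets the standard; on (j) the weight is 79 (the provider's 73 is given no effect), > 70, so (j) meets the standard.
  Stage III.1 is satisfied; the onus moves to the provider.
At Stage III.2 the provider must meet the preponderance of the evidence (weight is at least 49): on (k) the weight is 64 (the patient's 53 is given no effect), ≥ 49, so (k) meets the standard.
  The provider carries Stage III.2; the patient now bears the burden.
At Stage III.3 the patient must meet a prima facie showing (weight is at least 10): on (l) the weight is 5 (the provider's 13 is given no effect), which does not reach 10, so (l) does not meet the standard.
  The patient does not carry Stage III.3.
The analysis ends at Stage III.3; the provider prevails on this issue.
Per-issue: Issue I → provider; Issue II → patient; Issue III → provider. The patient must prevail on a majority of issues; overall, the provider prevails.

provider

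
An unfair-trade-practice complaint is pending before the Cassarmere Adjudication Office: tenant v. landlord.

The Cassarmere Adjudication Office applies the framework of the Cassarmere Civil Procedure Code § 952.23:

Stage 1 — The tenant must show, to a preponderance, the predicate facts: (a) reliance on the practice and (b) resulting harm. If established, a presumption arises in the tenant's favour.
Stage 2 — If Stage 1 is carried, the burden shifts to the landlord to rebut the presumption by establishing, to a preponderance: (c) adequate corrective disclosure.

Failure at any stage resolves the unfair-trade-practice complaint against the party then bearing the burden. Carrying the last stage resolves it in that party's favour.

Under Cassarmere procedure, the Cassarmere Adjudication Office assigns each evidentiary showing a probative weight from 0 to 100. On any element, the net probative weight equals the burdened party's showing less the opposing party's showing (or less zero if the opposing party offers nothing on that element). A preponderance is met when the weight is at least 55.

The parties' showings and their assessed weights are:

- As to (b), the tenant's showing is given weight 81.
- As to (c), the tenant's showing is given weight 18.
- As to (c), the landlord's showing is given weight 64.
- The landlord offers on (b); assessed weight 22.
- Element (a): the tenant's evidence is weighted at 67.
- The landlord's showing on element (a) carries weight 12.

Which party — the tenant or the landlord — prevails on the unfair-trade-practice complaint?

tenant

Stage 1 (tenant, a preponderance, weight is at least 55): (a) net 67−12=55 ≥ 55 — meets; (b) net 81−22=59 ≥ 55 — meets.
  Stage 1 carried; the burden shifts to the landlord.
Stage 2 (landlord, a preponderance, weight is at least 55): (c) net 64−18=46 < 55 — fails.
  Stage 2 not carried; the landlord fails its burden.
The tenant prevails.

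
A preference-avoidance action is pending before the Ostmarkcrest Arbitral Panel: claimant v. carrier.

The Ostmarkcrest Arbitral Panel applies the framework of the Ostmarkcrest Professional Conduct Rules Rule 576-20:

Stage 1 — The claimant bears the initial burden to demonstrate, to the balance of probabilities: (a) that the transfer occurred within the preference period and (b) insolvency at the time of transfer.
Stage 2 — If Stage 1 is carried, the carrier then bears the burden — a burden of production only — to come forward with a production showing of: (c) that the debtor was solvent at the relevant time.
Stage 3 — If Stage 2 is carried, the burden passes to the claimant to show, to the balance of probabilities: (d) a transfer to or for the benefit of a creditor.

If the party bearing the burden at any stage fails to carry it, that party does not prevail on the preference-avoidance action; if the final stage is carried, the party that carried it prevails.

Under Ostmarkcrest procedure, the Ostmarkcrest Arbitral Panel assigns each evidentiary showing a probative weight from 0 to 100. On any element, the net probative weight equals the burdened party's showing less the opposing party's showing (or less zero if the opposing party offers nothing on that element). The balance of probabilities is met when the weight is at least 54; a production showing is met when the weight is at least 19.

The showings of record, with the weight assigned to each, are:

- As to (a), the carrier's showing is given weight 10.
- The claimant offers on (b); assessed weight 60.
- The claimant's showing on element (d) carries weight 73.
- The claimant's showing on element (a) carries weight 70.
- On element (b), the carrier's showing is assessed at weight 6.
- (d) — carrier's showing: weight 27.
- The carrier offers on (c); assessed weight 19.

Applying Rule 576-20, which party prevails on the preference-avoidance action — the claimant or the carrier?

carrier

Stage 1 (claimant, the balance of probabilities, weight is at least 54): (a) net 70−10=60 ≥ 54 — meets; (b) net 60−6=54 ≥ 54 — meets.
  The claimant carries Stage 1; the carrier now bears the burden.
Stage 2 (carrier, a production showing, weight is at least 19): (c) 19 ≥ 19 — meets.
  All elements met. The burden passes to the claimant.
Stage 3 (claimant, the balance of probabilities, weight is at least 54): (d) net 73−27=46 < 54 — fails.
  Stage 3 not carried; the claimant fails its burden.
The analysis ends at Stage 3; the carrier prevails.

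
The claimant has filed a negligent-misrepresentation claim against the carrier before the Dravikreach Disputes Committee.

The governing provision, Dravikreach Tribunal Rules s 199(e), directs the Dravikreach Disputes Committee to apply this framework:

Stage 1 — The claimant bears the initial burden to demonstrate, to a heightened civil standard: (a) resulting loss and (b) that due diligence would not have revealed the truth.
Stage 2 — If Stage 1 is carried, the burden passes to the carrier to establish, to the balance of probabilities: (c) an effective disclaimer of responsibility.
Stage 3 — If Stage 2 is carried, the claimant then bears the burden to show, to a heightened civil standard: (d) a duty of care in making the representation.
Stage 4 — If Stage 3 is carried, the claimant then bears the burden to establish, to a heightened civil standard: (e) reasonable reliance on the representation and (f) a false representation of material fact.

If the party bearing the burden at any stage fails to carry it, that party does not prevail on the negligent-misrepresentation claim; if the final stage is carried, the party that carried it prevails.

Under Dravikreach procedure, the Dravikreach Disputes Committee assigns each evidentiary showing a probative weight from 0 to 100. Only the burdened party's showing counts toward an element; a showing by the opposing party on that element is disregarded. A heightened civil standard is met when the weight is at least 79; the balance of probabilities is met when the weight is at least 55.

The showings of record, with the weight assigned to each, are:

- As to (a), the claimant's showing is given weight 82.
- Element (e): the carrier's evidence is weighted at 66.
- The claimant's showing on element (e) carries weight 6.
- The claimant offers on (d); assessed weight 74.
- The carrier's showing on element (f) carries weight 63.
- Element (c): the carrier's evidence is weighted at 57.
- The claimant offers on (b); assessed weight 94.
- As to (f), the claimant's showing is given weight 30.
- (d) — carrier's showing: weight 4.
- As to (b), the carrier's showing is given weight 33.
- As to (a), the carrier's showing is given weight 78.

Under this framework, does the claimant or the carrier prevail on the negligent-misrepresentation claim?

Stage 1 — burden on claimant; standard: a heightened civil standard (weight is at least 79).
    (a): 82 (carrier's 78 disregarded) ≥ 79 [met]
    (b): 94 (carrier's 33 disregarded) ≥ 79 [met]
  Stage 1 is satisfied; the onus moves to the carrier.
Stage 2 — burden on carrier; standard: the balance of probabilities (weight is at least 55).
    (c): 57 ≥ 55 [met]
  All elements met. The burden passes to the claimant.
Stage 3 — burden on claimant; standard: a heightened civil standard (weight is at least 79).
    (d): 74 (carrier's 4 disregarded) < 79 [not met]
  Not every element is met, so the claimant fails to carry Stage 3.
So the carrier prevails.

carrier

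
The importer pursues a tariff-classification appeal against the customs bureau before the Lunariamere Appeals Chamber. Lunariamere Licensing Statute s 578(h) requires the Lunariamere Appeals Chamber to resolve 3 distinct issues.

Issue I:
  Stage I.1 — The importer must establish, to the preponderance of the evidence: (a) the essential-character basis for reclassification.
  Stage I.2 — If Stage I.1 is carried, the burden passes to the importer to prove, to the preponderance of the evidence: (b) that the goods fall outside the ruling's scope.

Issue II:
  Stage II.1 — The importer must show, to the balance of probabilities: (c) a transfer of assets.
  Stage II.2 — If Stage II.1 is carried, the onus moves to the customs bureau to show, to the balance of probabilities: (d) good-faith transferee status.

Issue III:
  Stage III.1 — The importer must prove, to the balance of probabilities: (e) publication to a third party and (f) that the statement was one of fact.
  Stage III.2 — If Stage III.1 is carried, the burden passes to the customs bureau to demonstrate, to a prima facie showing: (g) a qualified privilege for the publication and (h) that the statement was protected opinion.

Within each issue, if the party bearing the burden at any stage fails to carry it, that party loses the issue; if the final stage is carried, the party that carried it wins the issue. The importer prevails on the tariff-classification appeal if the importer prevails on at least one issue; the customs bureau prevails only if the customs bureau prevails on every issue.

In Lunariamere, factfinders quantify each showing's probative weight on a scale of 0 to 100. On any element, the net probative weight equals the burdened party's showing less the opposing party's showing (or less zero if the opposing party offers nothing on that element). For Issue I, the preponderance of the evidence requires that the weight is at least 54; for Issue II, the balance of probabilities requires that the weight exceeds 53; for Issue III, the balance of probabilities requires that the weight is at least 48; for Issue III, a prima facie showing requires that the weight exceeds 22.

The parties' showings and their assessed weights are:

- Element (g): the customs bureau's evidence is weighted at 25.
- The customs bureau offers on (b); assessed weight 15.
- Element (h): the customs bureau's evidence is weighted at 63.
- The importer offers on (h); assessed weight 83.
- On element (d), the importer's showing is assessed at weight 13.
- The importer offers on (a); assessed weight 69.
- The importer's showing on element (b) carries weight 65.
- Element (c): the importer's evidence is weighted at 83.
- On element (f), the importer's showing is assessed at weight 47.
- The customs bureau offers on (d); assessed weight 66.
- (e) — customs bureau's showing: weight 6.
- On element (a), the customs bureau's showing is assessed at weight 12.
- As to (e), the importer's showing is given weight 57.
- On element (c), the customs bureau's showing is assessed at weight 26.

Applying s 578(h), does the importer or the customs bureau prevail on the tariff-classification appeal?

importer

— Issue I —
Stage I.1 — burden on importer; standard: the preponderance of the evidence (weight is at least 54).
    (a): 69 − 12 = 57 ≥ 54 [met]
  Stage I.1 carried; the burden remains with the importer.
Stage I.2 — burden on importer; standard: the preponderance of the evidence (weight is at least 54).
    (b): 65 − 15 = 50 < 54 [not met]
  Stage I.2 not carried; the importer fails its burden.
The analysis ends at Stage I.2; the customs bureau prevails on this issue.
— Issue II —
At Stage II.1 the importer must meet the balance of probabilities (weight exceeds 53): on (c) the weight is 83 less the opposing 26 gives net 57, > 53, so (c) meets the standard.
  All elements met. The burden passes to the customs bureau.
At Stage II.2 the customs bureau must meet the balance of probabilities (weight exceeds 53): on (d) the weight is 66 less the opposing 13 gives net 53, which does not exceed 53, so (d) does not meet the standard.
  The customs bureau does not carry Stage II.2.
So the importer prevails on this issue.
— Issue III —
Stage III.1 — burden on importer; standard: the balance of probabilities (weight is at least 48).
    (e): 57 − 6 = 51 ≥ 48 [met]
    (f): 47 < 48 [not met]
  Not every element is met, so the importer fails to carry Stage III.1.
The customs bureau prevails on this issue.
Per-issue: Issue I → customs bureau; Issue II → importer; Issue III → customs bureau. The importer must prevail on at least one issue; overall, the importer prevails.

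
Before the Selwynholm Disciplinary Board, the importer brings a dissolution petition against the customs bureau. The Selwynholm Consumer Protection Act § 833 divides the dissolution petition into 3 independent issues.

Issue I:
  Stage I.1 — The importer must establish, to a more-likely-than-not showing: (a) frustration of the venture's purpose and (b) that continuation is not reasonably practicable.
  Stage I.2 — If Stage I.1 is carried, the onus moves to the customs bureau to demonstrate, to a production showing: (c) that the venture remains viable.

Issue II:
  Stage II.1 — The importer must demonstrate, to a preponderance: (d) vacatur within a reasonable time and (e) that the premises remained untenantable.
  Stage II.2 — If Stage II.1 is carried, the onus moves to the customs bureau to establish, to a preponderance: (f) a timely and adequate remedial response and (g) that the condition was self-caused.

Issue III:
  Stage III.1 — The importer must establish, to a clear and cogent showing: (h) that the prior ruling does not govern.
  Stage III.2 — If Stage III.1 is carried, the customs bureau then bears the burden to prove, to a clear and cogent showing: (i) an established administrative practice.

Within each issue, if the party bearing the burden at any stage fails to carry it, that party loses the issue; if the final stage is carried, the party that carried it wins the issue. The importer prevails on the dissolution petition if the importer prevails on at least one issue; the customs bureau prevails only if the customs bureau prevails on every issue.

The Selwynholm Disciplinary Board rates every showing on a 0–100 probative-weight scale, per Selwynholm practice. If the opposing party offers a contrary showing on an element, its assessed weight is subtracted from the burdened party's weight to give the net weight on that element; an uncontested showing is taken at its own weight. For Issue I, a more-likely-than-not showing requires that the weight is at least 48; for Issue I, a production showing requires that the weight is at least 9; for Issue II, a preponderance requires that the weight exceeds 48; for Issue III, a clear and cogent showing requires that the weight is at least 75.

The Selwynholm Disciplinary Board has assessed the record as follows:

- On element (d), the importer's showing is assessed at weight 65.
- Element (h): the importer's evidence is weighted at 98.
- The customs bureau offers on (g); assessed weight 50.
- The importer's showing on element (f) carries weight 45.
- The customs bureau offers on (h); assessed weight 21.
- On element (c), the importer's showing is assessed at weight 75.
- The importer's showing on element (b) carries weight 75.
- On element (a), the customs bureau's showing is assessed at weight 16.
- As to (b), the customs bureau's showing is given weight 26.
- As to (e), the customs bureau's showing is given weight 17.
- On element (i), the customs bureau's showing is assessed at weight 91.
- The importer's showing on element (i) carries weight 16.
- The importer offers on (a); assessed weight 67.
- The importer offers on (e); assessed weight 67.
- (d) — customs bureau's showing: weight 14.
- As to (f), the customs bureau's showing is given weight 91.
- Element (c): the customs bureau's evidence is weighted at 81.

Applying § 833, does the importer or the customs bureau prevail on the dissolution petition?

— Issue I —
Stage I.1 (importer, a more-likely-than-not showing, weight is at least 48): (a) net 67−16=51 ≥ 48 — meets; (b) net 75−26=49 ≥ 48 — meets.
  Stage I.1 is satisfied; the onus moves to the customs bureau.
Stage I.2 (customs bureau, a production showing, weight is at least 9): (c) net 81−75=6 < 9 — fails.
  Stage I.2 not carried; the customs bureau fails its burden.
The importer prevails on this issue.
— Issue II —
At Stage II.1 the importer must meet a preponderance (weight exceeds 48): on (d) the weight is 65 less the opposing 14 gives net 51, which does exceed 48, so (d) meets the standard; on (e) the weight is 67 less the opposing 17 gives net 50, > 48, so (e) meets the standard.
  All elements met. The burden passes to the customs bureau.
At Stage II.2 the customs bureau must meet a preponderance (weight exceeds 48): on (f) the weight is 91 less the opposing 45 gives net 46, ≤ 48, so (f) does not meet the standard; on (g) the weight is 50, > 48, so (g) meets the standard.
  Not every element is met, so the customs bureau fails to carry Stage II.2.
The importer prevails on this issue.
— Issue III —
Stage III.1 — burden on importer; standard: a clear and cogent showing (weight is at least 75).
    (h): 98 − 21 = 77 ≥ 75 [met]
  The importer carries Stage III.1; the customs bureau now bears the burden.
Stage III.2 — burden on customs bureau; standard: a clear and cogent showing (weight is at least 75).
    (i): 91 − 16 = 75 ≥ 75 [met]
  Stage III.2 carried; the final stage is satisfied.
With every stage satisfied, the customs bureau prevails on this issue.
Per-issue: Issue I → importer; Issue II → importer; Issue III → customs bureau. The importer must prevail on at least one issue; overall, the importer prevails.

importer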